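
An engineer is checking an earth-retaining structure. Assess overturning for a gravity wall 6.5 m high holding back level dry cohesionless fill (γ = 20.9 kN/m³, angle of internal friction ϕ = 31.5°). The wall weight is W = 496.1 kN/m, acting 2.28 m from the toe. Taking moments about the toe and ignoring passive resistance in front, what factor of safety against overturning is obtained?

K_a = tan²(45° − 31.5°/2) = 0.3136.
P_a = ½K_aγH² = 0.5×0.3136×20.9×6.5² = 138.5 kN/m, acting at H/3 = 2.167 m above the base.
Overturning moment M_o = P_a × H/3 = 138.5 × 2.167 = 300.0.
Resisting moment M_r = W × 2.28 = 496.1 × 2.28 = 1131.
FS_overturning = M_r/M_o = 1131/300.0 = 3.770.

3.77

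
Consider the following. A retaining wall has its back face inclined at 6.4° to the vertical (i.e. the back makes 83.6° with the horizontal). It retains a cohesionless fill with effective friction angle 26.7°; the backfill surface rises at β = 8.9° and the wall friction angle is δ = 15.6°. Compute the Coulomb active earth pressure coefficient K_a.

K_a = sin²(α+φ) / [sin²α · sin(α−δ) · (1 + √{sin(φ+δ)sin(φ−β) / (sin(α−δ)sin(α+β))})²].
With α = 83.6°, φ = 26.7°, δ = 15.6°, β = 8.9°: K_a = 0.4438.

0.444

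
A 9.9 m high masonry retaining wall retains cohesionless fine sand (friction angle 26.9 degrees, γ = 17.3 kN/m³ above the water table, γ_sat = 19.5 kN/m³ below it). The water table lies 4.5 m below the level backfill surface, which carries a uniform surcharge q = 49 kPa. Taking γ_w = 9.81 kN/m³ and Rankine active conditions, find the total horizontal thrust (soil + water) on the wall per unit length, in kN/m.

K_a = tan²(45° − φ/2) = 0.3770.
γ' = 19.5 − 9.81 = 9.690 kN/m³. h₂ = H − d_w = 5.4 m.
σ'_h: at surface K_a·q = 18.47; at WT K_a(q+γd_w) = 47.82; at base K_a(q+γd_w+γ'h₂) = 67.55 kPa.
P₁ = ½(18.47+47.82)×4.5 = 149.2; P₂ = ½(47.82+67.55)×5.4 = 311.5; P_w = ½γ_w h₂² = 143.0.
Total = 149.2+311.5+143.0 = 603.7 kN/m.

604 kN/m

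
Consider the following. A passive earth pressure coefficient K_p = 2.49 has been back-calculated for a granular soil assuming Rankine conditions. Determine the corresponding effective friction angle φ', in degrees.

25.3°

K_p = (1+sin φ)/(1−sin φ) ⇒ sin φ = (K_p − 1)/(K_p + 1) = 0.4269.
φ = arcsin(0.4269) = 25.27°.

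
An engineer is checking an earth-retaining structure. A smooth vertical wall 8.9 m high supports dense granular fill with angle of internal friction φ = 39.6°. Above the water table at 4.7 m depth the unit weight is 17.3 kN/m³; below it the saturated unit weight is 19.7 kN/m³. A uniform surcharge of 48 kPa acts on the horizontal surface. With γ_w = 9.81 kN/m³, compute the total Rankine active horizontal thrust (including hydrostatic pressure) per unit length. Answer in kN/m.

K_a = tan²(45° − φ/2) = 0.2214.
γ' = 19.7 − 9.81 = 9.890 kN/m³. h₂ = H − d_w = 4.2 m.
σ'_h: at surface K_a·q = 10.63; at WT K_a(q+γd_w) = 28.63; at base K_a(q+γd_w+γ'h₂) = 37.83 kPa.
P₁ = ½(10.63+28.63)×4.7 = 92.27; P₂ = ½(28.63+37.83)×4.2 = 139.6; P_w = ½γ_w h₂² = 86.52.
Total = 92.27+139.6+86.52 = 318.4 kN/m.

318 kN/m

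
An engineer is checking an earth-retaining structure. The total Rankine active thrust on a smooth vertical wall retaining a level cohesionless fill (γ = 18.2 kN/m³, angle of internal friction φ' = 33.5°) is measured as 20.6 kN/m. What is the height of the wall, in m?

2.80 m

K_a = 0.2887. P_a = ½ K_a γ H² ⇒ H = √(2P_a/(K_a γ)).
H = √(2×20.6/(0.2887×18.2)) = 2.800 m.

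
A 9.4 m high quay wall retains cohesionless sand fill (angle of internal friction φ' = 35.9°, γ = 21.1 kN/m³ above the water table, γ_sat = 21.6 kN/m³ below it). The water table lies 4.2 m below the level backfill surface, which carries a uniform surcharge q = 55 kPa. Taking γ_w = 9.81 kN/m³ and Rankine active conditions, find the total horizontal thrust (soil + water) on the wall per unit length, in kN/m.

478 kN/m

K_a = tan²(45° − φ/2) = 0.2607.
γ' = 21.6 − 9.81 = 11.79 kN/m³. h₂ = H − d_w = 5.2 m.
σ'_h: at surface K_a·q = 14.34; at WT K_a(q+γd_w) = 37.45; at base K_a(q+γd_w+γ'h₂) = 53.43 kPa.
P₁ = ½(14.34+37.45)×4.2 = 108.8; P₂ = ½(37.45+53.43)×5.2 = 236.3; P_w = ½γ_w h₂² = 132.6.
Total = 108.8+236.3+132.6 = 477.7 kN/m.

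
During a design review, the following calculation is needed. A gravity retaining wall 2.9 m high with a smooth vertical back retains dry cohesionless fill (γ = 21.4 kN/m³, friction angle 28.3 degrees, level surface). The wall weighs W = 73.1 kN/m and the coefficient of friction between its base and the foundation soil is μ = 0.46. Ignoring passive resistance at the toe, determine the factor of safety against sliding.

K_a = tan²(45° − 28.3°/2) = 0.3568.
P_a = ½K_aγH² = 0.5×0.3568×21.4×2.9² = 32.10 kN/m, acting at H/3 = 0.9667 m above the base.
FS_sliding = μW / P_a = 0.46×73.1 / 32.10 = 1.047.

1.05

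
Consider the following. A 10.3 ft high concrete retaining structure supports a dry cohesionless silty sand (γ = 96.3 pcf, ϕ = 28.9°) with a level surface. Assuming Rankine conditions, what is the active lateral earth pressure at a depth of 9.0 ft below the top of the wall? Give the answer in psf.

K_a = (1 − sin φ)/(1 + sin φ) = 0.3484.
σ_h = K_a γ z = 0.3484 × 96.3 × 9.0 = 301.9 psf.

302 psf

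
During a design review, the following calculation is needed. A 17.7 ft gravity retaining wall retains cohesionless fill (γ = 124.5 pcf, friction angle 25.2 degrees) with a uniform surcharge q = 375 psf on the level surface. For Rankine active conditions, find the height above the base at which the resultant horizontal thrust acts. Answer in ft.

6.65 ft

K_a = 0.4027.
Triangular part P₁ = ½K_aγH² = 7854 at H/3 = 5.900 ft; rectangular part P₂ = K_a q H = 2673 at H/2 = 8.850 ft.
ȳ = (P₁·5.900 + P₂·8.850)/(P₁+P₂) = 6.649 ft.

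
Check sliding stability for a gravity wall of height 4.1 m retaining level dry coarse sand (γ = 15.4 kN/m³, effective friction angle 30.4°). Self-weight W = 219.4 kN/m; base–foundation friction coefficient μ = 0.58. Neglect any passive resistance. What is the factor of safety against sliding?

3.00

K_a = tan²(45° − 30.4°/2) = 0.3280.
P_a = ½K_aγH² = 0.5×0.3280×15.4×4.1² = 42.45 kN/m, acting at H/3 = 1.367 m above the base.
FS_sliding = μW / P_a = 0.58×219.4 / 42.45 = 2.997.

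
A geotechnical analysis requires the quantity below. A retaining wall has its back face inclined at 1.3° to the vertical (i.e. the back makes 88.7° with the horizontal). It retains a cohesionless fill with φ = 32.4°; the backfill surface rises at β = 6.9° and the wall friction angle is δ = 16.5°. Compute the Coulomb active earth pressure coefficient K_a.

K_a = sin²(α+φ) / [sin²α · sin(α−δ) · (1 + √{sin(φ+δ)sin(φ−β) / (sin(α−δ)sin(α+β))})²].
With α = 88.7°, φ = 32.4°, δ = 16.5°, β = 6.9°: K_a = 0.3066.

0.307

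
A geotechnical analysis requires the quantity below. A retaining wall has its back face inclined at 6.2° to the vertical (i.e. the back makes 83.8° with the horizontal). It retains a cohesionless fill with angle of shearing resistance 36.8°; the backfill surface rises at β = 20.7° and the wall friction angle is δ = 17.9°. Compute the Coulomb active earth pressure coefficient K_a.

0.362

K_a = sin²(α+φ) / [sin²α · sin(α−δ) · (1 + √{sin(φ+δ)sin(φ−β) / (sin(α−δ)sin(α+β))})²].
With α = 83.8°, φ = 36.8°, δ = 17.9°, β = 20.7°: K_a = 0.3620.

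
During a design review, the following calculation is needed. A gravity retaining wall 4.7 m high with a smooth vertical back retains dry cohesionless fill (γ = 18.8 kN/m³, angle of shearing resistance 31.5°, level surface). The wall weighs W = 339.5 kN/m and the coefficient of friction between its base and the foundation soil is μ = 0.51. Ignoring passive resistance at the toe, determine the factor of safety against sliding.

2.66

K_a = tan²(45° − 31.5°/2) = 0.3136.
P_a = ½K_aγH² = 0.5×0.3136×18.8×4.7² = 65.12 kN/m, acting at H/3 = 1.567 m above the base.
FS_sliding = μW / P_a = 0.51×339.5 / 65.12 = 2.659.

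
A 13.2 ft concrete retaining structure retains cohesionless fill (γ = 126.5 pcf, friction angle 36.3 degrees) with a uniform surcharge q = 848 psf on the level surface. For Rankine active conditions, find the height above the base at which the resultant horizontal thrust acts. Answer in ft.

5.51 ft

K_a = 0.2563.
Triangular part P₁ = ½K_aγH² = 2824 at H/3 = 4.400 ft; rectangular part P₂ = K_a q H = 2869 at H/2 = 6.600 ft.
ȳ = (P₁·4.400 + P₂·6.600)/(P₁+P₂) = 5.509 ft.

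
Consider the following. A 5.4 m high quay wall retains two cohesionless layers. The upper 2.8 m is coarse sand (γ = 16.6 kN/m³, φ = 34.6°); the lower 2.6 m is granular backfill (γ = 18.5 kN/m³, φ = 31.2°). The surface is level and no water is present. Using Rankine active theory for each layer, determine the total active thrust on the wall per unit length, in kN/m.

K_a1 = tan²(45°−34.6°/2) = 0.2756; K_a2 = tan²(45°−31.2°/2) = 0.3175.
Layer 1: σ at base = K_a1 γ₁ h₁ = 12.81 kPa; P₁ = ½×12.81×2.8 = 17.94.
Layer 2: σ_v at top = γ₁h₁ = 46.48; σ_h top = K_a2×46.48 = 14.76; σ_h base = K_a2×(46.48+18.5×2.6) = 30.03.
P₂ = ½(14.76+30.03)×2.6 = 58.22. Total P_a = 17.94+58.22 = 76.16 kN/m.

76.2 kN/m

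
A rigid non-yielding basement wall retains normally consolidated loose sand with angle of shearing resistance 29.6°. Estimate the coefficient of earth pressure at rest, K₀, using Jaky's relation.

0.506

K₀ = 1 − sin φ' = 1 − sin 29.6° = 0.5061.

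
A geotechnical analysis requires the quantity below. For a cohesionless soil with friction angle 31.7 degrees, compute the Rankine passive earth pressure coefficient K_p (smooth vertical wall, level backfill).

K_p = (1 + sin φ)/(1 − sin φ) = tan²(45° + 31.7°/2) = 3.215.

3.21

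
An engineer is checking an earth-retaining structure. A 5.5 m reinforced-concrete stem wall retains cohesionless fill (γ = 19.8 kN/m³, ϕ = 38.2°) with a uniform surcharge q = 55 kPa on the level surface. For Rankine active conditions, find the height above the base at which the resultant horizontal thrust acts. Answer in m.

K_a = 0.2358.
Triangular part P₁ = ½K_aγH² = 70.61 at H/3 = 1.833 m; rectangular part P₂ = K_a q H = 71.32 at H/2 = 2.750 m.
ȳ = (P₁·1.833 + P₂·2.750)/(P₁+P₂) = 2.294 m.

2.29 m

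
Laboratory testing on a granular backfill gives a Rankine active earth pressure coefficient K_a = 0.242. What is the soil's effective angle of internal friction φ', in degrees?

K_a = tan²(45° − φ/2) ⇒ 45° − φ/2 = arctan(√0.242) = 26.19°.
φ = 2(45° − 26.19°) = 37.61°.

37.6°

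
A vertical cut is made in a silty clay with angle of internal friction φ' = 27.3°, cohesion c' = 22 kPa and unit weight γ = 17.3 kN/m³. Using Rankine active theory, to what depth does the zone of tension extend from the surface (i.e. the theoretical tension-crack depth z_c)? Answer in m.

K_a = tan²(45° − 27.3°/2) = 0.3711; √K_a = 0.6092.
The active pressure is zero where K_a γ z = 2c√K_a, so z_c = 2c/(γ√K_a) = 2×22/(17.3×0.6092) = 4.175 m.

4.17 m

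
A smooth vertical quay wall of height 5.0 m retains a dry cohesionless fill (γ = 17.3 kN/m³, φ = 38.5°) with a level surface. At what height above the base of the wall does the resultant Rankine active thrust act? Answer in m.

1.67 m

K_a = 0.2327.
The pressure distribution is triangular, so the resultant acts at H/3 above the base = 5.0/3 = 1.667 m.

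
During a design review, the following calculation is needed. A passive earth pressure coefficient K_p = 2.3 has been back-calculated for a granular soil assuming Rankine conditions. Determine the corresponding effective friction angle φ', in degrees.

23.2°

K_p = (1+sin φ)/(1−sin φ) ⇒ sin φ = (K_p − 1)/(K_p + 1) = 0.3939.
φ = arcsin(0.3939) = 23.20°.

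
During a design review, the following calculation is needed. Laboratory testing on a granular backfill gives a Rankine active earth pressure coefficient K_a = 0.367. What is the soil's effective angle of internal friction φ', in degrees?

27.6°

K_a = tan²(45° − φ/2) ⇒ 45° − φ/2 = arctan(√0.367) = 31.21°.
φ = 2(45° − 31.21°) = 27.58°.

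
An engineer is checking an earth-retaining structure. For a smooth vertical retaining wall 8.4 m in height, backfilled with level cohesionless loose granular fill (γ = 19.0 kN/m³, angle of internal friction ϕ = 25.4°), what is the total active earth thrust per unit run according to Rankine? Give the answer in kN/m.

268 kN/m

K_a = tan²(45° − φ/2) = 0.3996.
P_a = ½ K_a γ H² = 0.5 × 0.3996 × 19.0 × 8.4² = 267.9 kN/m.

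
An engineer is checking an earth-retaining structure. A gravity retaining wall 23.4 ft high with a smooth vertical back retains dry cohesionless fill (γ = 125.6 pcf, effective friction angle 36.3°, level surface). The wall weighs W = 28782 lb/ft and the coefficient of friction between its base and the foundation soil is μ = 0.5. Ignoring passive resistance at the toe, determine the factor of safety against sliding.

1.63

K_a = tan²(45° − 36.3°/2) = 0.2563.
P_a = ½K_aγH² = 0.5×0.2563×125.6×23.4² = 8812 lb/ft, acting at H/3 = 7.800 ft above the base.
FS_sliding = μW / P_a = 0.5×28782 / 8812 = 1.633.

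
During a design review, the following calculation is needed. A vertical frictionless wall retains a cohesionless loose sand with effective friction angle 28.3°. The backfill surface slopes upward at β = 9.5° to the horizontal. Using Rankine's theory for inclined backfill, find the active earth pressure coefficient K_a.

0.374

K_a = cos β · (cos β − √(cos²β − cos²φ)) / (cos β + √(cos²β − cos²φ)).
cos β = 0.9863, cos φ = 0.8805, √(cos²β − cos²φ) = 0.4444.
K_a = 0.9863 × (0.9863 − 0.4444)/(0.9863 + 0.4444) = 0.3735.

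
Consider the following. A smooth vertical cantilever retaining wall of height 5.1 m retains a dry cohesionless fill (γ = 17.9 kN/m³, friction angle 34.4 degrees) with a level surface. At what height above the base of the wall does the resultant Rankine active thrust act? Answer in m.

1.70 m

K_a = 0.2780.
The pressure distribution is triangular, so the resultant acts at H/3 above the base = 5.1/3 = 1.700 m.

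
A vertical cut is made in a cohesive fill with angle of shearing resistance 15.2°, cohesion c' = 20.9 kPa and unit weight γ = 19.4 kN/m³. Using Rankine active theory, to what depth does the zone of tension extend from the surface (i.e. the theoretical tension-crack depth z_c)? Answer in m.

K_a = tan²(45° − 15.2°/2) = 0.5845; √K_a = 0.7646.
The active pressure is zero where K_a γ z = 2c√K_a, so z_c = 2c/(γ√K_a) = 2×20.9/(19.4×0.7646) = 2.818 m.

2.82 m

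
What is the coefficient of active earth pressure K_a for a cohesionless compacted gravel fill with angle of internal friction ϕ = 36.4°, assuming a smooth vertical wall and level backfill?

0.255

K_a = (1 − sin φ)/(1 + sin φ) = (1 − sin 36.4°)/(1 + sin 36.4°) = 0.2552.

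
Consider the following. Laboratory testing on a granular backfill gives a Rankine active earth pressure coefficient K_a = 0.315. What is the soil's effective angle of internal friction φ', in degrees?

K_a = tan²(45° − φ/2) ⇒ 45° − φ/2 = arctan(√0.315) = 29.30°.
φ = 2(45° − 29.30°) = 31.39°.

31.4°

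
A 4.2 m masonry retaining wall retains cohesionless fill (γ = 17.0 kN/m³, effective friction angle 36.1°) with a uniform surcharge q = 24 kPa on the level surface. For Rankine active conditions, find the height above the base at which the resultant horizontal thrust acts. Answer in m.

K_a = 0.2585.
Triangular part P₁ = ½K_aγH² = 38.76 at H/3 = 1.400 m; rectangular part P₂ = K_a q H = 26.06 at H/2 = 2.100 m.
ȳ = (P₁·1.400 + P₂·2.100)/(P₁+P₂) = 1.681 m.

1.68 m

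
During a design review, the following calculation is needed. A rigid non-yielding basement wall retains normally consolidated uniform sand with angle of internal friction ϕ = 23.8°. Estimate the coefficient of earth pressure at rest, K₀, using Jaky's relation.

0.596

K₀ = 1 − sin φ' = 1 − sin 23.8° = 0.5965.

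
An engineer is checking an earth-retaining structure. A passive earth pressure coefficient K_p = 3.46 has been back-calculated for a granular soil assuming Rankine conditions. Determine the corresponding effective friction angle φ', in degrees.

33.5°

K_p = (1+sin φ)/(1−sin φ) ⇒ sin φ = (K_p − 1)/(K_p + 1) = 0.5516.
φ = arcsin(0.5516) = 33.47°.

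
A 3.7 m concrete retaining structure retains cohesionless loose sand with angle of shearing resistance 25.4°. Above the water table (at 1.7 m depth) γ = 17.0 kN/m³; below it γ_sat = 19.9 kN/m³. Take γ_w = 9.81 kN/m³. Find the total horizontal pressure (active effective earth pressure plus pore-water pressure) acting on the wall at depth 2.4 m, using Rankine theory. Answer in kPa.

K_a = (1 − sin φ)/(1 + sin φ) = 0.3996.
γ' = 19.9 − 9.81 = 10.09 kN/m³.
Effective vertical stress at 2.4 m: σ'_v = 17.0×1.7 + 10.09×0.700 = 35.96 kPa.
σ'_h = K_a σ'_v = 0.3996 × 35.96 = 14.37 kPa; u = γ_w × 0.700 = 6.867 kPa.
Total σ_h = 14.37 + 6.867 = 21.24 kPa.

21.2 kPa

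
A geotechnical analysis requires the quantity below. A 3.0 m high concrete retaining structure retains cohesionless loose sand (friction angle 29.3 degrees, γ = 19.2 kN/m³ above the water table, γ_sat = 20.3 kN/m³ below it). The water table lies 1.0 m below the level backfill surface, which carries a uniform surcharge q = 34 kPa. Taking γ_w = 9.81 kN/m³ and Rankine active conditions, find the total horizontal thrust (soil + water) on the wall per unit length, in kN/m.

78.2 kN/m

K_a = tan²(45° − φ/2) = 0.3428.
γ' = 20.3 − 9.81 = 10.49 kN/m³. h₂ = H − d_w = 2.0 m.
σ'_h: at surface K_a·q = 11.66; at WT K_a(q+γd_w) = 18.24; at base K_a(q+γd_w+γ'h₂) = 25.43 kPa.
P₁ = ½(11.66+18.24)×1.0 = 14.95; P₂ = ½(18.24+25.43)×2.0 = 43.67; P_w = ½γ_w h₂² = 19.62.
Total = 14.95+43.67+19.62 = 78.24 kN/m.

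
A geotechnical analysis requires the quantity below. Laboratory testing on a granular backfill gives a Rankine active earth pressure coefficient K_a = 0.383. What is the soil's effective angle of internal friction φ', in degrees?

26.5°

K_a = tan²(45° − φ/2) ⇒ 45° − φ/2 = arctan(√0.383) = 31.75°.
φ = 2(45° − 31.75°) = 26.50°.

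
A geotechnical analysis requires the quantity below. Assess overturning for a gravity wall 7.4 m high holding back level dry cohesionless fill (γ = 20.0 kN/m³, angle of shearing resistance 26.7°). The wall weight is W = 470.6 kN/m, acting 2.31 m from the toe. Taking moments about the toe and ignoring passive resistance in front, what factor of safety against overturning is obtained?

2.12

K_a = tan²(45° − 26.7°/2) = 0.3800.
P_a = ½K_aγH² = 0.5×0.3800×20.0×7.4² = 208.1 kN/m, acting at H/3 = 2.467 m above the base.
Overturning moment M_o = P_a × H/3 = 208.1 × 2.467 = 513.2.
Resisting moment M_r = W × 2.31 = 470.6 × 2.31 = 1087.
FS_overturning = M_r/M_o = 1087/513.2 = 2.118.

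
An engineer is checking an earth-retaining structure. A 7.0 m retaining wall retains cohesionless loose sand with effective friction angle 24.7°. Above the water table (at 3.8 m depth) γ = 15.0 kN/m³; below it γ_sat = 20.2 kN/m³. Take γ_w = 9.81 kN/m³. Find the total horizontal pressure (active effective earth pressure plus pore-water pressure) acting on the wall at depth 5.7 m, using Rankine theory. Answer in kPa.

K_a = (1 − sin φ)/(1 + sin φ) = 0.4106.
γ' = 20.2 − 9.81 = 10.39 kN/m³.
Effective vertical stress at 5.7 m: σ'_v = 15.0×3.8 + 10.39×1.90 = 76.74 kPa.
σ'_h = K_a σ'_v = 0.4106 × 76.74 = 31.51 kPa; u = γ_w × 1.90 = 18.64 kPa.
Total σ_h = 31.51 + 18.64 = 50.15 kPa.

50.1 kPa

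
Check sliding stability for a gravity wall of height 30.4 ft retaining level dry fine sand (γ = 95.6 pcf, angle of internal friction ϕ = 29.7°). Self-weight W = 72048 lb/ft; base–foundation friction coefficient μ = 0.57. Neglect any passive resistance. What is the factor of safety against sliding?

K_a = tan²(45° − 29.7°/2) = 0.3374.
P_a = ½K_aγH² = 0.5×0.3374×95.6×30.4² = 14900 lb/ft, acting at H/3 = 10.13 ft above the base.
FS_sliding = μW / P_a = 0.57×72048 / 14900 = 2.755.

2.76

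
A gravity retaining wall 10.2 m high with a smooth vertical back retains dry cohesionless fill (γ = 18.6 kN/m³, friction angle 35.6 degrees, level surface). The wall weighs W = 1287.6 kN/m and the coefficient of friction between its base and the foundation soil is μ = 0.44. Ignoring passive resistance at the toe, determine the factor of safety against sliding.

2.22

K_a = tan²(45° − 35.6°/2) = 0.2641.
P_a = ½K_aγH² = 0.5×0.2641×18.6×10.2² = 255.6 kN/m, acting at H/3 = 3.400 m above the base.
FS_sliding = μW / P_a = 0.44×1287.6 / 255.6 = 2.217.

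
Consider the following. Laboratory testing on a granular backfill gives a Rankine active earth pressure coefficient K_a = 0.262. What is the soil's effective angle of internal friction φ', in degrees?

35.8°

K_a = tan²(45° − φ/2) ⇒ 45° − φ/2 = arctan(√0.262) = 27.11°.
φ = 2(45° − 27.11°) = 35.79°.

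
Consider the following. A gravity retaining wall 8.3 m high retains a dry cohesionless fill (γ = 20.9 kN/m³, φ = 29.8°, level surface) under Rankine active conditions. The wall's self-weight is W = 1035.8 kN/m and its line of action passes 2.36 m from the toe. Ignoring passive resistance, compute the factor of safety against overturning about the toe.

K_a = tan²(45° − 29.8°/2) = 0.3360.
P_a = ½K_aγH² = 0.5×0.3360×20.9×8.3² = 241.9 kN/m, acting at H/3 = 2.767 m above the base.
Overturning moment M_o = P_a × H/3 = 241.9 × 2.767 = 669.3.
Resisting moment M_r = W × 2.36 = 1035.8 × 2.36 = 2444.
FS_overturning = M_r/M_o = 2444/669.3 = 3.652.

3.65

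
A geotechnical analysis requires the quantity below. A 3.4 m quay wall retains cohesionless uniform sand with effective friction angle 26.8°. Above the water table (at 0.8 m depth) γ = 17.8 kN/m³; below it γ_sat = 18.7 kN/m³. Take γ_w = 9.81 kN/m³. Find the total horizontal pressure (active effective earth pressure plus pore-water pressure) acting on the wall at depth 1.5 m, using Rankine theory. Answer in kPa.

14.6 kPa

K_a = (1 − sin φ)/(1 + sin φ) = 0.3785.
γ' = 18.7 − 9.81 = 8.890 kN/m³.
Effective vertical stress at 1.5 m: σ'_v = 17.8×0.8 + 8.890×0.700 = 20.46 kPa.
σ'_h = K_a σ'_v = 0.3785 × 20.46 = 7.745 kPa; u = γ_w × 0.700 = 6.867 kPa.
Total σ_h = 7.745 + 6.867 = 14.61 kPa.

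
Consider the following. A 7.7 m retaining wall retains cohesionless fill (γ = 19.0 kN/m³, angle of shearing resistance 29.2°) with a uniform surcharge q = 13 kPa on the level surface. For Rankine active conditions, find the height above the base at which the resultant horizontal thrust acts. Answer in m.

2.76 m

K_a = 0.3442.
Triangular part P₁ = ½K_aγH² = 193.9 at H/3 = 2.567 m; rectangular part P₂ = K_a q H = 34.46 at H/2 = 3.850 m.
ȳ = (P₁·2.567 + P₂·3.850)/(P₁+P₂) = 2.760 m.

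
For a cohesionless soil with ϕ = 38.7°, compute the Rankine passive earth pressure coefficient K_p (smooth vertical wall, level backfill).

4.34

K_p = (1 + sin φ)/(1 − sin φ) = tan²(45° + 38.7°/2) = 4.337.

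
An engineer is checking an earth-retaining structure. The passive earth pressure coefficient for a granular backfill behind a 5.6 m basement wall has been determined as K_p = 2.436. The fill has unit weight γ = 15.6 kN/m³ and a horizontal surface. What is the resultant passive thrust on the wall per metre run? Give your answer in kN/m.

596 kN/m

P = ½ K_p γ H² = 0.5 × 2.436 × 15.6 × 5.6² = 595.9 kN/m.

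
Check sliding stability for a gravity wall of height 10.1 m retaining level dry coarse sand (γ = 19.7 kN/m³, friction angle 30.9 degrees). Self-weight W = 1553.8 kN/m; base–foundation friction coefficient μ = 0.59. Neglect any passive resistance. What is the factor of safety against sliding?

K_a = tan²(45° − 30.9°/2) = 0.3214.
P_a = ½K_aγH² = 0.5×0.3214×19.7×10.1² = 322.9 kN/m, acting at H/3 = 3.367 m above the base.
FS_sliding = μW / P_a = 0.59×1553.8 / 322.9 = 2.839.

2.84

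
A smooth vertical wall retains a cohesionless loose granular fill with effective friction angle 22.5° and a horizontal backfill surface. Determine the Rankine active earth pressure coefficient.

K_a = tan²(45° − φ/2) = tan²(33.75°) = 0.4465.

0.446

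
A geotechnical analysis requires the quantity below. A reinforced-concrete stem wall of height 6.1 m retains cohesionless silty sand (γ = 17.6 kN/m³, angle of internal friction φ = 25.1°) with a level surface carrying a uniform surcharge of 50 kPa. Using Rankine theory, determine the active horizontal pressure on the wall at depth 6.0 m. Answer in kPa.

62.9 kPa

K_a = (1 − sin φ)/(1 + sin φ) = 0.4043.
σ_v = γz + q = 17.6 × 6.0 + 50 = 155.6 kPa.
σ_h = K_a σ_v = 0.4043 × 155.6 = 62.91 kPa.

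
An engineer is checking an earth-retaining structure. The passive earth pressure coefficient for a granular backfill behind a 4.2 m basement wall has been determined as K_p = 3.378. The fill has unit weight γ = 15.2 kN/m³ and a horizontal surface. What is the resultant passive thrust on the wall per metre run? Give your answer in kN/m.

P = ½ K_p γ H² = 0.5 × 3.378 × 15.2 × 4.2² = 452.9 kN/m.

453 kN/m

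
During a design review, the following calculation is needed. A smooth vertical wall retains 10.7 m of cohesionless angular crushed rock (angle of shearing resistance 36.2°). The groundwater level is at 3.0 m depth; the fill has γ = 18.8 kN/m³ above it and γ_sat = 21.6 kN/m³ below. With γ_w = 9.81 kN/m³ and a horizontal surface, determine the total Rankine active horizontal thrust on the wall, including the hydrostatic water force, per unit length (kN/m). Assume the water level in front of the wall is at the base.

K_a = tan²(45° − φ/2) = 0.2574.
γ' = 21.6 − 9.81 = 11.79 kN/m³. Depth below WT = 7.7 m.
σ'_h at WT = K_a γ d_w = 14.52 kPa; at base = 14.52 + K_a γ' × 7.7 = 37.88 kPa.
P₁ (0–3.0 m) = ½×14.52×3.0 = 21.77. P₂ (3.0–10.7 m) = ½(14.52+37.88)×7.7 = 201.7.
P_w = ½ γ_w h₂² = 0.5×9.81×7.7² = 290.8. Total = 21.77+201.7+290.8 = 514.3 kN/m.

514 kN/m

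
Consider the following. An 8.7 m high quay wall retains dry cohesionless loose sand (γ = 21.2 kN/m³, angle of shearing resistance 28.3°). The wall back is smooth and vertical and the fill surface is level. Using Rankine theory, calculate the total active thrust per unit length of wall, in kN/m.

K_a = tan²(45° − φ/2) = 0.3568.
P_a = ½ K_a γ H² = 0.5 × 0.3568 × 21.2 × 8.7² = 286.2 kN/m.

286 kN/m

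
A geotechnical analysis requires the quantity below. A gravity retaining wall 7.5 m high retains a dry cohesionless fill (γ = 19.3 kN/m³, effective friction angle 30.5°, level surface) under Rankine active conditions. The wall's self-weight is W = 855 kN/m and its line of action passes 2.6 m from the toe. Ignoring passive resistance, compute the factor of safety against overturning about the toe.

K_a = tan²(45° − 30.5°/2) = 0.3267.
P_a = ½K_aγH² = 0.5×0.3267×19.3×7.5² = 177.3 kN/m, acting at H/3 = 2.500 m above the base.
Overturning moment M_o = P_a × H/3 = 177.3 × 2.500 = 443.3.
Resisting moment M_r = W × 2.6 = 855 × 2.6 = 2223.
FS_overturning = M_r/M_o = 2223/443.3 = 5.015.

5.01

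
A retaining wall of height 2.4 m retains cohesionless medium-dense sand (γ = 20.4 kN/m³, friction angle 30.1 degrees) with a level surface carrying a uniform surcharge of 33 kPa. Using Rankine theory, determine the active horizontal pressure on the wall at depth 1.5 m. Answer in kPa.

K_a = (1 − sin φ)/(1 + sin φ) = 0.3320.
σ_v = γz + q = 20.4 × 1.5 + 33 = 63.60 kPa.
σ_h = K_a σ_v = 0.3320 × 63.60 = 21.11 kPa.

21.1 kPa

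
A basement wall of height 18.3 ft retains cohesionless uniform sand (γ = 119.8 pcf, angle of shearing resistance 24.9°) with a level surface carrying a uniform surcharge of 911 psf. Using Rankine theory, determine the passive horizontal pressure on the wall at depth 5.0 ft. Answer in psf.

3710 psf

K_p = (1 + sin φ)/(1 − sin φ) = 2.454.
σ_v = γz + q = 119.8 × 5.0 + 911 = 1510 psf.
σ_h = K_p σ_v = 2.454 × 1510 = 3706 psf.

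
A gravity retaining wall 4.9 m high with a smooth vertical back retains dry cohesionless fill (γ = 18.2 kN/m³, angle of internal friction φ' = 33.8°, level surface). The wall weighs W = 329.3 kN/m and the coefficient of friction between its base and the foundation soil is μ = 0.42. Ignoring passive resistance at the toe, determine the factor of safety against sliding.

K_a = tan²(45° − 33.8°/2) = 0.2851.
P_a = ½K_aγH² = 0.5×0.2851×18.2×4.9² = 62.29 kN/m, acting at H/3 = 1.633 m above the base.
FS_sliding = μW / P_a = 0.42×329.3 / 62.29 = 2.220.

2.22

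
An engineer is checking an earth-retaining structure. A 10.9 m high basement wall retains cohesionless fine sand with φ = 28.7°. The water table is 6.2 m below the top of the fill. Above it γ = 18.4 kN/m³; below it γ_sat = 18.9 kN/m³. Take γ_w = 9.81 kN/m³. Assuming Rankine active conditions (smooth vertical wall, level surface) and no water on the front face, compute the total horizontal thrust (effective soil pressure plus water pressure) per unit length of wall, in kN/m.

K_a = tan²(45° − φ/2) = 0.3511.
γ' = 18.9 − 9.81 = 9.090 kN/m³. Depth below WT = 4.7 m.
σ'_h at WT = K_a γ d_w = 40.06 kPa; at base = 40.06 + K_a γ' × 4.7 = 55.06 kPa.
P₁ (0–6.2 m) = ½×40.06×6.2 = 124.2. P₂ (6.2–10.9 m) = ½(40.06+55.06)×4.7 = 223.5.
P_w = ½ γ_w h₂² = 0.5×9.81×4.7² = 108.4. Total = 124.2+223.5+108.4 = 456.1 kN/m.

456 kN/m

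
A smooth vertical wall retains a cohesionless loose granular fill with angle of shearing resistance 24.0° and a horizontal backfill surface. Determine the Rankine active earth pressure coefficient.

K_a = (1 − sin φ)/(1 + sin φ) = (1 − sin 24.0°)/(1 + sin 24.0°) = 0.4217.

0.422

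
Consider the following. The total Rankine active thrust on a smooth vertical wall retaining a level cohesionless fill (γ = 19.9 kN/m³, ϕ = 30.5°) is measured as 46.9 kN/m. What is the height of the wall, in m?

3.80 m

K_a = 0.3267. P_a = ½ K_a γ H² ⇒ H = √(2P_a/(K_a γ)).
H = √(2×46.9/(0.3267×19.9)) = 3.799 m.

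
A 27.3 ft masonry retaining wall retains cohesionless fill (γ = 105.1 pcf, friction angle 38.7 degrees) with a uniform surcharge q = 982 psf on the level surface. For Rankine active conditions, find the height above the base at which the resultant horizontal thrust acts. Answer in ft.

10.9 ft

K_a = 0.2306.
Triangular part P₁ = ½K_aγH² = 9031 at H/3 = 9.100 ft; rectangular part P₂ = K_a q H = 6182 at H/2 = 13.65 ft.
ȳ = (P₁·9.100 + P₂·13.65)/(P₁+P₂) = 10.95 ft.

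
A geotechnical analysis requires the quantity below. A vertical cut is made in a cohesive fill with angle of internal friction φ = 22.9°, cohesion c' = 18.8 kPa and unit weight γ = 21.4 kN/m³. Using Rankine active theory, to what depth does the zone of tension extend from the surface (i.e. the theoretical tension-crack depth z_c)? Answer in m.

K_a = tan²(45° − 22.9°/2) = 0.4398; √K_a = 0.6631.
The active pressure is zero where K_a γ z = 2c√K_a, so z_c = 2c/(γ√K_a) = 2×18.8/(21.4×0.6631) = 2.650 m.

2.65 m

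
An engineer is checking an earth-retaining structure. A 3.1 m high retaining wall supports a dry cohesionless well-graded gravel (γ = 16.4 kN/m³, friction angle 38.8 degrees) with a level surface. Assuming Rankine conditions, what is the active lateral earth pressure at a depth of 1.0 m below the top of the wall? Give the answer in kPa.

3.76 kPa

K_a = (1 − sin φ)/(1 + sin φ) = 0.2296.
σ_h = K_a γ z = 0.2296 × 16.4 × 1.0 = 3.765 kPa.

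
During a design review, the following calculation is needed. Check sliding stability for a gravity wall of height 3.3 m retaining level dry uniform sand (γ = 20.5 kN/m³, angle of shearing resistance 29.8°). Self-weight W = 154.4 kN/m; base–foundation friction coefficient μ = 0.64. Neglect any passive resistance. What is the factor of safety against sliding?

K_a = tan²(45° − 29.8°/2) = 0.3360.
P_a = ½K_aγH² = 0.5×0.3360×20.5×3.3² = 37.51 kN/m, acting at H/3 = 1.100 m above the base.
FS_sliding = μW / P_a = 0.64×154.4 / 37.51 = 2.635.

2.63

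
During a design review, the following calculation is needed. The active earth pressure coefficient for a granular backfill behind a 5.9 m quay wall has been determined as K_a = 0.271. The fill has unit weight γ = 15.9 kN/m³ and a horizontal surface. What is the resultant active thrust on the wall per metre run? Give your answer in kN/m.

P = ½ K_a γ H² = 0.5 × 0.271 × 15.9 × 5.9² = 75.00 kN/m.

75.0 kN/m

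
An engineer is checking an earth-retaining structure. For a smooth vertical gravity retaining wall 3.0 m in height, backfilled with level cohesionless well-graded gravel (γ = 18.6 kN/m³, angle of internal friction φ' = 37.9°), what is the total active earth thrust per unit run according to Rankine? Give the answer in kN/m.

20.0 kN/m

K_a = tan²(45° − φ/2) = 0.2389.
P_a = ½ K_a γ H² = 0.5 × 0.2389 × 18.6 × 3.0² = 20.00 kN/m.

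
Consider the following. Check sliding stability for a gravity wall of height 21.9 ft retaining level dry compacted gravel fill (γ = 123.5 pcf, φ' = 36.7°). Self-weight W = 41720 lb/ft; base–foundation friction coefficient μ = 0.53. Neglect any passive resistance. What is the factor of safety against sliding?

K_a = tan²(45° − 36.7°/2) = 0.2519.
P_a = ½K_aγH² = 0.5×0.2519×123.5×21.9² = 7459 lb/ft, acting at H/3 = 7.300 ft above the base.
FS_sliding = μW / P_a = 0.53×41720 / 7459 = 2.964.

2.96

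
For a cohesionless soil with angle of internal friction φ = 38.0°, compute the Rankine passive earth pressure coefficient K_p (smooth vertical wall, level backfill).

4.20

K_p = (1 + sin φ)/(1 − sin φ) = tan²(45° + 38.0°/2) = 4.204.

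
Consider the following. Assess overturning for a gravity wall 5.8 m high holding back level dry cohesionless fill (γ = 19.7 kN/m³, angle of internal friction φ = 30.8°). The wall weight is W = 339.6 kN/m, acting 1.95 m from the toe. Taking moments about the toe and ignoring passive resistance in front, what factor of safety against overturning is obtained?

K_a = tan²(45° − 30.8°/2) = 0.3227.
P_a = ½K_aγH² = 0.5×0.3227×19.7×5.8² = 106.9 kN/m, acting at H/3 = 1.933 m above the base.
Overturning moment M_o = P_a × H/3 = 106.9 × 1.933 = 206.7.
Resisting moment M_r = W × 1.95 = 339.6 × 1.95 = 662.2.
FS_overturning = M_r/M_o = 662.2/206.7 = 3.203.

3.20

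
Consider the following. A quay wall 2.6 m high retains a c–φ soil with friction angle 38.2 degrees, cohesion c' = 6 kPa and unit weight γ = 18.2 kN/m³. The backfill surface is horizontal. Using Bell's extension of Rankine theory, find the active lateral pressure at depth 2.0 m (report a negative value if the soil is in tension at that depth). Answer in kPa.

K_a = (1 − sin φ)/(1 + sin φ) = 0.2358.
σ_a = K_a γ z − 2c√K_a = 0.2358×18.2×2.0 − 2×6×0.4856 = 2.756 kPa.

2.76 kPa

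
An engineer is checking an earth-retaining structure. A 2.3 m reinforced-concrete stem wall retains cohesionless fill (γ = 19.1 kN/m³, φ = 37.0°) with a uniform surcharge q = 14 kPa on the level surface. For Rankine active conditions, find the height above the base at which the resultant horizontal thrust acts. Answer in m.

K_a = 0.2486.
Triangular part P₁ = ½K_aγH² = 12.56 at H/3 = 0.7667 m; rectangular part P₂ = K_a q H = 8.004 at H/2 = 1.150 m.
ȳ = (P₁·0.7667 + P₂·1.150)/(P₁+P₂) = 0.9159 m.

0.916 m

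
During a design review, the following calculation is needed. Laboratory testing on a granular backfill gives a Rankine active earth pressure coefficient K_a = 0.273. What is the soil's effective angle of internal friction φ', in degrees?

K_a = tan²(45° − φ/2) ⇒ 45° − φ/2 = arctan(√0.273) = 27.59°.
φ = 2(45° − 27.59°) = 34.83°.

34.8°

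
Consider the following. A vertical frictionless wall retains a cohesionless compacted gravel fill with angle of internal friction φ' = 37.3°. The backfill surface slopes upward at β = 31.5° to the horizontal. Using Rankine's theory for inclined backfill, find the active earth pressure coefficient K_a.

K_a = cos β · (cos β − √(cos²β − cos²φ)) / (cos β + √(cos²β − cos²φ)).
cos β = 0.8526, cos φ = 0.7955, √(cos²β − cos²φ) = 0.3069.
K_a = 0.8526 × (0.8526 − 0.3069)/(0.8526 + 0.3069) = 0.4012.

0.401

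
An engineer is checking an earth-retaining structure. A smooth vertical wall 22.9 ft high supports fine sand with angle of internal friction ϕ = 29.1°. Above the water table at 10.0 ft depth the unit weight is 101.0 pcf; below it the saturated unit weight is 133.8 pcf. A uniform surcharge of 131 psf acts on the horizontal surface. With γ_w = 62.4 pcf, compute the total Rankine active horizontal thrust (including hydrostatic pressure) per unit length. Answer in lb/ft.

14500 lb/ft

K_a = tan²(45° − φ/2) = 0.3456.
γ' = 133.8 − 62.4 = 71.40 pcf. h₂ = H − d_w = 12.9 ft.
σ'_h: at surface K_a·q = 45.27; at WT K_a(q+γd_w) = 394.3; at base K_a(q+γd_w+γ'h₂) = 712.6 psf.
P₁ = ½(45.27+394.3)×10.0 = 2198; P₂ = ½(394.3+712.6)×12.9 = 7140; P_w = ½γ_w h₂² = 5192.
Total = 2198+7140+5192 = 14530 lb/ft.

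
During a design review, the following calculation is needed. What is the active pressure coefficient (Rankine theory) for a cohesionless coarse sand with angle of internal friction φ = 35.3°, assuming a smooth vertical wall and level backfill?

0.268

K_a = (1 − sin φ)/(1 + sin φ) = (1 − sin 35.3°)/(1 + sin 35.3°) = 0.2675.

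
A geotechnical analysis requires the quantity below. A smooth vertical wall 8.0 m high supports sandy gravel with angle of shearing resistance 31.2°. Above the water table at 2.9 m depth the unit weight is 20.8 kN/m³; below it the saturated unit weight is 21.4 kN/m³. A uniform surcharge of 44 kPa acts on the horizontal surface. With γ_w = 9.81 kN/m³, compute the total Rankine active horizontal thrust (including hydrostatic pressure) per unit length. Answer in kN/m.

413 kN/m

K_a = tan²(45° − φ/2) = 0.3175.
γ' = 21.4 − 9.81 = 11.59 kN/m³. h₂ = H − d_w = 5.1 m.
σ'_h: at surface K_a·q = 13.97; at WT K_a(q+γd_w) = 33.12; at base K_a(q+γd_w+γ'h₂) = 51.89 kPa.
P₁ = ½(13.97+33.12)×2.9 = 68.28; P₂ = ½(33.12+51.89)×5.1 = 216.8; P_w = ½γ_w h₂² = 127.6.
Total = 68.28+216.8+127.6 = 412.6 kN/m.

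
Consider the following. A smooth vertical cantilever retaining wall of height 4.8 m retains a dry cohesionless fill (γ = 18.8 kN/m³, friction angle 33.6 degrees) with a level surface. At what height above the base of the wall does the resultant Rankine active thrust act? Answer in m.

K_a = 0.2875.
The pressure distribution is triangular, so the resultant acts at H/3 above the base = 4.8/3 = 1.600 m.

1.60 m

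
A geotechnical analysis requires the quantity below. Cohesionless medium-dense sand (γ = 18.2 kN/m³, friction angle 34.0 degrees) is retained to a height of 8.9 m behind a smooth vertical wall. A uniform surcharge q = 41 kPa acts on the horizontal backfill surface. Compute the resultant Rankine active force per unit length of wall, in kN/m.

K_a = tan²(45° − φ/2) = 0.2827.
Soil triangle: ½ K_a γ H² = 0.5×0.2827×18.2×8.9² = 203.8 kN/m.
Surcharge rectangle: K_a q H = 0.2827×41×8.9 = 103.2 kN/m.
Total = 203.8 + 103.2 = 306.9 kN/m.

307 kN/m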